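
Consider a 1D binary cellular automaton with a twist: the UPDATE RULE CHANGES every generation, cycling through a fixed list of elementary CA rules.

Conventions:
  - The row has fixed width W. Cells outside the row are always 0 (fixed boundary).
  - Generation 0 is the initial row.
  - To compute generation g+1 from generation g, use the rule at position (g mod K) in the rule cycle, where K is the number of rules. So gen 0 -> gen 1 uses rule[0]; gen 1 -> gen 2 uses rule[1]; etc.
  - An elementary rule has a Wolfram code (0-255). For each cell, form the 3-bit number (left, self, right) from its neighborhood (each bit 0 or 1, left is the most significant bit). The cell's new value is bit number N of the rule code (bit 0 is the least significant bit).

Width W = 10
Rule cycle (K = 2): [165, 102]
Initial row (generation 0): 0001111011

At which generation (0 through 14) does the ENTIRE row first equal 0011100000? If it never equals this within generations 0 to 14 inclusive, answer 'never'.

Answer: never

Derivation:
Gen 0: 0001111011
Gen 1 (rule 165): 1100110100
Gen 2 (rule 102): 0101011100
Gen 3 (rule 165): 0111101001
Gen 4 (rule 102): 1000111011
Gen 5 (rule 165): 1010010100
Gen 6 (rule 102): 1110111100
Gen 7 (rule 165): 0101011001
Gen 8 (rule 102): 1111101011
Gen 9 (rule 165): 0111011100
Gen 10 (rule 102): 1001100100
Gen 11 (rule 165): 1000000101
Gen 12 (rule 102): 1000001111
Gen 13 (rule 165): 1011100110
Gen 14 (rule 102): 1100101010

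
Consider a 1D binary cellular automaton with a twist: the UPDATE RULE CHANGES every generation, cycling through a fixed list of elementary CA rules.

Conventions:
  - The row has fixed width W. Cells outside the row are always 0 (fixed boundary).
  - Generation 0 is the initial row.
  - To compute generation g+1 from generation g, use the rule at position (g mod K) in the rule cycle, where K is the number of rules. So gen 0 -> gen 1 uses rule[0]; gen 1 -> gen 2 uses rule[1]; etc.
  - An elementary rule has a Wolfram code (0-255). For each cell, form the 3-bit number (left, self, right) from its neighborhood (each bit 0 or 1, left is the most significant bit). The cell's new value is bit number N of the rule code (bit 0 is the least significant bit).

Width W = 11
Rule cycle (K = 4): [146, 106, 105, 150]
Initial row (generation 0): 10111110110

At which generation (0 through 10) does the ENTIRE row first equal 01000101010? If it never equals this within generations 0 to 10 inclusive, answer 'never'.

Gen 0: 10111110110
Gen 1 (rule 146): 00011100001
Gen 2 (rule 106): 00110100010
Gen 3 (rule 105): 10111001000
Gen 4 (rule 150): 10010111100
Gen 5 (rule 146): 01100011010
Gen 6 (rule 106): 11100111100
Gen 7 (rule 105): 10100100101
Gen 8 (rule 150): 10111111101
Gen 9 (rule 146): 00011111000
Gen 10 (rule 106): 00110001000

Answer: never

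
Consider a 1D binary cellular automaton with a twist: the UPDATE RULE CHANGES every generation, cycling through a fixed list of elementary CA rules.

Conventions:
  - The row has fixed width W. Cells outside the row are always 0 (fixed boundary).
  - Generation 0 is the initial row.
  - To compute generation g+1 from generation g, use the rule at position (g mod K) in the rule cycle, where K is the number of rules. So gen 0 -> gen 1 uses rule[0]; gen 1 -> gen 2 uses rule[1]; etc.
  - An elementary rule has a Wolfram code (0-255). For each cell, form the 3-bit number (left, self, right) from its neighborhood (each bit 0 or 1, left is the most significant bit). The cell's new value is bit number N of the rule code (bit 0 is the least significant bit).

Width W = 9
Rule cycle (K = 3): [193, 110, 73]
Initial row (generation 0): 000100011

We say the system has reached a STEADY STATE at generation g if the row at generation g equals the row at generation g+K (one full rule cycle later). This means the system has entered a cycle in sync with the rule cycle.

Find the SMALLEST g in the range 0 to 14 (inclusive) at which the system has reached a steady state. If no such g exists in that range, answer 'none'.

Gen 0: 000100011
Gen 1 (rule 193): 110001001
Gen 2 (rule 110): 110011011
Gen 3 (rule 73): 110011011
Gen 4 (rule 193): 010001001
Gen 5 (rule 110): 110011011
Gen 6 (rule 73): 110011011
Gen 7 (rule 193): 010001001
Gen 8 (rule 110): 110011011
Gen 9 (rule 73): 110011011
Gen 10 (rule 193): 010001001
Gen 11 (rule 110): 110011011
Gen 12 (rule 73): 110011011
Gen 13 (rule 193): 010001001
Gen 14 (rule 110): 110011011
Gen 15 (rule 73): 110011011
Gen 16 (rule 193): 010001001
Gen 17 (rule 110): 110011011

Answer: 2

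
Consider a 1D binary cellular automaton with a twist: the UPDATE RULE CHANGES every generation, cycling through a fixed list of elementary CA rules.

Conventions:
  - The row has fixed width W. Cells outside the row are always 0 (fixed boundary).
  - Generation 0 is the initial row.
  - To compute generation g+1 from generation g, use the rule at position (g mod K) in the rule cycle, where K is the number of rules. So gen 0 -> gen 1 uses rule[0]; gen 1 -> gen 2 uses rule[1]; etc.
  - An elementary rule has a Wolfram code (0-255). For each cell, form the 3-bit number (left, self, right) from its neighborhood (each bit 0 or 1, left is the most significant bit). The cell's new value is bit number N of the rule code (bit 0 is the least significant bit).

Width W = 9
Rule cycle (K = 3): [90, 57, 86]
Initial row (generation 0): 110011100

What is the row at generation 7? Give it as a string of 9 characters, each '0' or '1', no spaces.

Answer: 110010010

Derivation:
Gen 0: 110011100
Gen 1 (rule 90): 111110110
Gen 2 (rule 57): 100001101
Gen 3 (rule 86): 110010101
Gen 4 (rule 90): 111100000
Gen 5 (rule 57): 100011111
Gen 6 (rule 86): 110100001
Gen 7 (rule 90): 110010010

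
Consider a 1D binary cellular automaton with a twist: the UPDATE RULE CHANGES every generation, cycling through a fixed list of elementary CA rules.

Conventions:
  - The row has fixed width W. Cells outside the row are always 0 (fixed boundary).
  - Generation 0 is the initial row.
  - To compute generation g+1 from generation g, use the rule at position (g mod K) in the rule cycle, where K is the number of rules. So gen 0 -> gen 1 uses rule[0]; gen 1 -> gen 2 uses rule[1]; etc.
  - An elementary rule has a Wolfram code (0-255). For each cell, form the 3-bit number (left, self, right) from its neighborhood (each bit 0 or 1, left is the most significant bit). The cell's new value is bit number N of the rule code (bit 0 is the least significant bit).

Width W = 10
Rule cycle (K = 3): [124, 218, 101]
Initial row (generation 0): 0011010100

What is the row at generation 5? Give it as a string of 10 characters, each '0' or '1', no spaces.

Gen 0: 0011010100
Gen 1 (rule 124): 0011111110
Gen 2 (rule 218): 0111111111
Gen 3 (rule 101): 0000000001
Gen 4 (rule 124): 0000000001
Gen 5 (rule 218): 0000000010

Answer: 0000000010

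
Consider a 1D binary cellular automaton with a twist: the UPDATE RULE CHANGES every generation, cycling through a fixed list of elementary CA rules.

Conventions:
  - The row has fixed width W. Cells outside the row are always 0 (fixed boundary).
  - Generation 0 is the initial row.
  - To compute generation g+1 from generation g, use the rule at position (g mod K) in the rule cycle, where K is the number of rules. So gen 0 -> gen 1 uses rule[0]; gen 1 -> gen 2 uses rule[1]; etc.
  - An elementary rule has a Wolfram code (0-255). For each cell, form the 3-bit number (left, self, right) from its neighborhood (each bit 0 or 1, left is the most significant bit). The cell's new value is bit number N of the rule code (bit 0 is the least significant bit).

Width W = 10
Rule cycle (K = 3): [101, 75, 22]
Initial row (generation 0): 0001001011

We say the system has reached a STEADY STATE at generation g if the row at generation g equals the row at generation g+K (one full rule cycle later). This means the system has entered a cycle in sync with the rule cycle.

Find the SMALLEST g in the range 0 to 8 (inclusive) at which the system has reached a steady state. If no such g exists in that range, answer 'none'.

Answer: none

Derivation:
Gen 0: 0001001011
Gen 1 (rule 101): 1101001101
Gen 2 (rule 75): 1100011100
Gen 3 (rule 22): 0010100010
Gen 4 (rule 101): 1011101010
Gen 5 (rule 75): 0010100000
Gen 6 (rule 22): 0110110000
Gen 7 (rule 101): 0011010111
Gen 8 (rule 75): 1111000101
Gen 9 (rule 22): 0000101101
Gen 10 (rule 101): 1110110111
Gen 11 (rule 75): 1010110101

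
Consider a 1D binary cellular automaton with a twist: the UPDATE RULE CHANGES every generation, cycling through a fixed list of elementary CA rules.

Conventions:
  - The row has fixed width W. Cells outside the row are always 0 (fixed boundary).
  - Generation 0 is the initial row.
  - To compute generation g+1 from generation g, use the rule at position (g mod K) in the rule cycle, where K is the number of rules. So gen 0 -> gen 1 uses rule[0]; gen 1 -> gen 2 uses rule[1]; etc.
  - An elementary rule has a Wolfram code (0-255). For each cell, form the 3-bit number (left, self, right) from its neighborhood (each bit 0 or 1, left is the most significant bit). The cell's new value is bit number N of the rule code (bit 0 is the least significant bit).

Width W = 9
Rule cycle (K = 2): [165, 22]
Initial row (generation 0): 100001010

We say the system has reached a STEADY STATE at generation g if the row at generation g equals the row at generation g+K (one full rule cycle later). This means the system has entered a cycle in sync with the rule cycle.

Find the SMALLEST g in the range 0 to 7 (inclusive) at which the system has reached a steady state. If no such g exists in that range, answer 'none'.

Answer: 2

Derivation:
Gen 0: 100001010
Gen 1 (rule 165): 101101110
Gen 2 (rule 22): 100000001
Gen 3 (rule 165): 101111101
Gen 4 (rule 22): 100000001
Gen 5 (rule 165): 101111101
Gen 6 (rule 22): 100000001
Gen 7 (rule 165): 101111101
Gen 8 (rule 22): 100000001
Gen 9 (rule 165): 101111101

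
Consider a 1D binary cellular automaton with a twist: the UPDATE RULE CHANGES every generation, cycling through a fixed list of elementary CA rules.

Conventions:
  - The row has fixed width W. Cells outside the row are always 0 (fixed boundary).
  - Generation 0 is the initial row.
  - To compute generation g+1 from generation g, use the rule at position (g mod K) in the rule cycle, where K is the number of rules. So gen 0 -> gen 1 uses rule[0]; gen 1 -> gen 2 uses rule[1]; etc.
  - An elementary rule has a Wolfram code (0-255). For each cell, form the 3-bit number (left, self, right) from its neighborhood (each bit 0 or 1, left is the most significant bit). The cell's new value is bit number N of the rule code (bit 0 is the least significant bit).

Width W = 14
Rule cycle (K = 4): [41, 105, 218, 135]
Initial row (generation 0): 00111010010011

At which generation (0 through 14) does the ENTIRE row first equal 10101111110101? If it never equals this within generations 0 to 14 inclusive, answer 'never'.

Answer: never

Derivation:
Gen 0: 00111010010011
Gen 1 (rule 41): 10100100000010
Gen 2 (rule 105): 01000001111000
Gen 3 (rule 218): 10100011111100
Gen 4 (rule 135): 10101101111001
Gen 5 (rule 41): 01011011000000
Gen 6 (rule 105): 00111111011111
Gen 7 (rule 218): 01111111011111
Gen 8 (rule 135): 10111110001110
Gen 9 (rule 41): 01100000101000
Gen 10 (rule 105): 01101110010011
Gen 11 (rule 218): 11101111101111
Gen 12 (rule 135): 01000111000110
Gen 13 (rule 41): 00010100010100
Gen 14 (rule 105): 11001001001001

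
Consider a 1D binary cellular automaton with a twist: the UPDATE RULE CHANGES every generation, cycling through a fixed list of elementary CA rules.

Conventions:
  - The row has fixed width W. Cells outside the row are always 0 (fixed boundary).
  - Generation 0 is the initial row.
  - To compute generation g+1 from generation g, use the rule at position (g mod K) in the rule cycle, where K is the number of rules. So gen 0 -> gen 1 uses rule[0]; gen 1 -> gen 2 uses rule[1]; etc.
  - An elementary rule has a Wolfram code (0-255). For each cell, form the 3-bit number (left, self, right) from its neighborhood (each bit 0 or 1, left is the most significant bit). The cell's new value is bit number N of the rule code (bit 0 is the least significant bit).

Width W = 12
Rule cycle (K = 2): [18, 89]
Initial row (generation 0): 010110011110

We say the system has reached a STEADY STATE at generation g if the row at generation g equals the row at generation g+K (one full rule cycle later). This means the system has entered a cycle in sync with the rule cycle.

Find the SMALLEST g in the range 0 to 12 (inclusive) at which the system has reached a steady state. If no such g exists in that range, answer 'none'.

Answer: 7

Derivation:
Gen 0: 010110011110
Gen 1 (rule 18): 100001100001
Gen 2 (rule 89): 011101111100
Gen 3 (rule 18): 100000000010
Gen 4 (rule 89): 011111111001
Gen 5 (rule 18): 100000000110
Gen 6 (rule 89): 011111110111
Gen 7 (rule 18): 100000000000
Gen 8 (rule 89): 011111111111
Gen 9 (rule 18): 100000000000
Gen 10 (rule 89): 011111111111
Gen 11 (rule 18): 100000000000
Gen 12 (rule 89): 011111111111
Gen 13 (rule 18): 100000000000
Gen 14 (rule 89): 011111111111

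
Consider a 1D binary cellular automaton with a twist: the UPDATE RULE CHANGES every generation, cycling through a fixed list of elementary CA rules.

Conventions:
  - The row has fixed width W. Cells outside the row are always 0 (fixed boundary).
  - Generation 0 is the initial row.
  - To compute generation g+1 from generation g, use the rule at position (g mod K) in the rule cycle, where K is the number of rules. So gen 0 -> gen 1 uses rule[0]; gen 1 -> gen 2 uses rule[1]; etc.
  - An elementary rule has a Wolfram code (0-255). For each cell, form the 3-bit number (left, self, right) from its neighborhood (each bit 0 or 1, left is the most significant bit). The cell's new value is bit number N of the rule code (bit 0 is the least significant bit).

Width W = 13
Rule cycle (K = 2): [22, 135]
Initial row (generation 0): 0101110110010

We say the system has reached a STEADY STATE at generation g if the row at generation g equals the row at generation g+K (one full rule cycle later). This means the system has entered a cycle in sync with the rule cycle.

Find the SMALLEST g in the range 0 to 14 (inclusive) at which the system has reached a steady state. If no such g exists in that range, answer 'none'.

Answer: 5

Derivation:
Gen 0: 0101110110010
Gen 1 (rule 22): 1100000001111
Gen 2 (rule 135): 0001111110110
Gen 3 (rule 22): 0010000000001
Gen 4 (rule 135): 1110111111111
Gen 5 (rule 22): 0000000000000
Gen 6 (rule 135): 1111111111111
Gen 7 (rule 22): 0000000000000
Gen 8 (rule 135): 1111111111111
Gen 9 (rule 22): 0000000000000
Gen 10 (rule 135): 1111111111111
Gen 11 (rule 22): 0000000000000
Gen 12 (rule 135): 1111111111111
Gen 13 (rule 22): 0000000000000
Gen 14 (rule 135): 1111111111111
Gen 15 (rule 22): 0000000000000
Gen 16 (rule 135): 1111111111111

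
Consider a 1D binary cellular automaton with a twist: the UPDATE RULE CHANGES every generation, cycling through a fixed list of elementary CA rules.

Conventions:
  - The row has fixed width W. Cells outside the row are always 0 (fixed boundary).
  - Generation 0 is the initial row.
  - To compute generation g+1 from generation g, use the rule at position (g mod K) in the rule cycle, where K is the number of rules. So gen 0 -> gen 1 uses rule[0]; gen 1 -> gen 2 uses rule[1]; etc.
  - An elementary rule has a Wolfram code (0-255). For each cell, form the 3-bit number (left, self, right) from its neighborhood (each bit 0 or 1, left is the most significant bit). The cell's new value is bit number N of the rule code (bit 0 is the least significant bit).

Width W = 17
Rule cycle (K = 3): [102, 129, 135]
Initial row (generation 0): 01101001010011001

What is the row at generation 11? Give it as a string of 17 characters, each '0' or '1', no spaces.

Gen 0: 01101001010011001
Gen 1 (rule 102): 10111011110101011
Gen 2 (rule 129): 00010001100000000
Gen 3 (rule 135): 11110110001111111
Gen 4 (rule 102): 00011010010000001
Gen 5 (rule 129): 11000000000111100
Gen 6 (rule 135): 00011111111011001
Gen 7 (rule 102): 00100000001101011
Gen 8 (rule 129): 10001111100000000
Gen 9 (rule 135): 10110111001111111
Gen 10 (rule 102): 11011001010000001
Gen 11 (rule 129): 00000000000111100

Answer: 00000000000111100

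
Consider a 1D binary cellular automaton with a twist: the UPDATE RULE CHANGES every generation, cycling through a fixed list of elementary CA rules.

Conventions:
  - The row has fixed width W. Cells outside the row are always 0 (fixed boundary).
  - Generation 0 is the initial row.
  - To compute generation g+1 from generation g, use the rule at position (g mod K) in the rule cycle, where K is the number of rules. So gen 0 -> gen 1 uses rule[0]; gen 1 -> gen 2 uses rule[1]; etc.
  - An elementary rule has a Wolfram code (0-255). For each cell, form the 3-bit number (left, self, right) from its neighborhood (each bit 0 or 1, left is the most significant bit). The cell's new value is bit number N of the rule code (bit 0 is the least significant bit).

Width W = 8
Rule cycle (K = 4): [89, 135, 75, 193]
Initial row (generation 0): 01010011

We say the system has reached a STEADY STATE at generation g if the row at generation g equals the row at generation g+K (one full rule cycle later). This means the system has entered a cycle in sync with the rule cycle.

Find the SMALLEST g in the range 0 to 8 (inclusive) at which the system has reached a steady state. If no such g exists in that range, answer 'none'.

Answer: none

Derivation:
Gen 0: 01010011
Gen 1 (rule 89): 00001011
Gen 2 (rule 135): 11111000
Gen 3 (rule 75): 10001011
Gen 4 (rule 193): 00100001
Gen 5 (rule 89): 10011100
Gen 6 (rule 135): 10101001
Gen 7 (rule 75): 00000010
Gen 8 (rule 193): 11111000
Gen 9 (rule 89): 10001111
Gen 10 (rule 135): 10110110
Gen 11 (rule 75): 00110110
Gen 12 (rule 193): 10010010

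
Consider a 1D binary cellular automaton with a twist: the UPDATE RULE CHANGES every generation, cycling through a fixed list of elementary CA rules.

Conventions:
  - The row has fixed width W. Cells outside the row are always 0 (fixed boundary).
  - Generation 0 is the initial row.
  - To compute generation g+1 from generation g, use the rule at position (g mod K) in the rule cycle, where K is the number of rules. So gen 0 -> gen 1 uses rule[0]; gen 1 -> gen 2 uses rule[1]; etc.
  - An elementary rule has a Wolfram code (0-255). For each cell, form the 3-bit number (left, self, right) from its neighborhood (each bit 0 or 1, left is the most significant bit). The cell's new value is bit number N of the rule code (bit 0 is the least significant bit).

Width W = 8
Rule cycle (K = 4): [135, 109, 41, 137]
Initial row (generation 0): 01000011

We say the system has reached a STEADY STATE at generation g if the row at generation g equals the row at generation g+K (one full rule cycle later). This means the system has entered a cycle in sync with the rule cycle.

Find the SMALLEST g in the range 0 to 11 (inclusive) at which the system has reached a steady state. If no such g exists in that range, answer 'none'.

Gen 0: 01000011
Gen 1 (rule 135): 11011100
Gen 2 (rule 109): 11110101
Gen 3 (rule 41): 10001010
Gen 4 (rule 137): 00100000
Gen 5 (rule 135): 11101111
Gen 6 (rule 109): 10111001
Gen 7 (rule 41): 01100000
Gen 8 (rule 137): 01001111
Gen 9 (rule 135): 11010110
Gen 10 (rule 109): 11111110
Gen 11 (rule 41): 10000000
Gen 12 (rule 137): 00111111
Gen 13 (rule 135): 11011110
Gen 14 (rule 109): 11110010
Gen 15 (rule 41): 10000000

Answer: 11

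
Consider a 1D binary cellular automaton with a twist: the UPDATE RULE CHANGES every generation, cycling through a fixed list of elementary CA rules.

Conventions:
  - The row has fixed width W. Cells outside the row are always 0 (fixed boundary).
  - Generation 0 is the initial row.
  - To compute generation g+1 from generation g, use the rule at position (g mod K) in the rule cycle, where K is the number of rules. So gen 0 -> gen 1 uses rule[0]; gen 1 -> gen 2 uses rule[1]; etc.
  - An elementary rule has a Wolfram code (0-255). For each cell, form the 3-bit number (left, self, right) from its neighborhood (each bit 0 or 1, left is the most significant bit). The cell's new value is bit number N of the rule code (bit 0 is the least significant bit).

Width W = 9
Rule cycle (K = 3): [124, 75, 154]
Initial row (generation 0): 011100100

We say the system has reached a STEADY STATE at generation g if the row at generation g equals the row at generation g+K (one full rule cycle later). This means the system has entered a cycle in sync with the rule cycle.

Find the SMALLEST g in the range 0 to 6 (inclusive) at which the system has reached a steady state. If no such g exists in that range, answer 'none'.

Gen 0: 011100100
Gen 1 (rule 124): 010110110
Gen 2 (rule 75): 100110110
Gen 3 (rule 154): 011100101
Gen 4 (rule 124): 010110111
Gen 5 (rule 75): 100110101
Gen 6 (rule 154): 011100000
Gen 7 (rule 124): 010110000
Gen 8 (rule 75): 100110111
Gen 9 (rule 154): 011100110

Answer: none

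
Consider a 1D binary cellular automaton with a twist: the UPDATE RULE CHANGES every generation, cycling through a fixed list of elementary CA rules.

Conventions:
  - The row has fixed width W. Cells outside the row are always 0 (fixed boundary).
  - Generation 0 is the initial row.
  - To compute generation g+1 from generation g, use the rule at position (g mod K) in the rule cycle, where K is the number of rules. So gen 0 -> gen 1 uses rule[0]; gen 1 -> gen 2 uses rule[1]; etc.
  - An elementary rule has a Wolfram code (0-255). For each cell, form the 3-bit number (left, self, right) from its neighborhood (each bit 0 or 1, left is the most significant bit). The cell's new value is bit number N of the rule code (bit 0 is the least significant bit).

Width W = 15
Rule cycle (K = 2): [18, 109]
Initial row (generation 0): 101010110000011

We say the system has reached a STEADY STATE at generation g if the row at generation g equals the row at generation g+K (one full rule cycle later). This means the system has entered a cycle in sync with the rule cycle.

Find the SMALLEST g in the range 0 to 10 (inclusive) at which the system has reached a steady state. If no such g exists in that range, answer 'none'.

Gen 0: 101010110000011
Gen 1 (rule 18): 000000001000100
Gen 2 (rule 109): 111111101010101
Gen 3 (rule 18): 000000000000000
Gen 4 (rule 109): 111111111111111
Gen 5 (rule 18): 000000000000000
Gen 6 (rule 109): 111111111111111
Gen 7 (rule 18): 000000000000000
Gen 8 (rule 109): 111111111111111
Gen 9 (rule 18): 000000000000000
Gen 10 (rule 109): 111111111111111
Gen 11 (rule 18): 000000000000000
Gen 12 (rule 109): 111111111111111

Answer: 3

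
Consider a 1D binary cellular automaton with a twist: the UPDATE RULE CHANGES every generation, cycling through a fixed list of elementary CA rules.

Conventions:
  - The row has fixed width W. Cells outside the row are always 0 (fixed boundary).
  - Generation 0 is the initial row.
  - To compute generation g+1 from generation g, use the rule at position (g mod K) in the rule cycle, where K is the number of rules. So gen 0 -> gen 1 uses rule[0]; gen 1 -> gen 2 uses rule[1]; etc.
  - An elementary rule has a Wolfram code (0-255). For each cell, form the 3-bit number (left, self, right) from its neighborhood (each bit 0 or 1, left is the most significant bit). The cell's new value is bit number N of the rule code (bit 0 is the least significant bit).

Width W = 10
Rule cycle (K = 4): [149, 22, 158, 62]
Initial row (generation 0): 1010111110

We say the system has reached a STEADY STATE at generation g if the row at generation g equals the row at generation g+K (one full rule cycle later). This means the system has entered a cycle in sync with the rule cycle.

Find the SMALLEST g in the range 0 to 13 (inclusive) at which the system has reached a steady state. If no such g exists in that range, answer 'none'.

Gen 0: 1010111110
Gen 1 (rule 149): 1010011101
Gen 2 (rule 22): 1011100001
Gen 3 (rule 158): 1011010011
Gen 4 (rule 62): 1110111110
Gen 5 (rule 149): 0100011101
Gen 6 (rule 22): 1110100001
Gen 7 (rule 158): 1100110011
Gen 8 (rule 62): 1011101110
Gen 9 (rule 149): 1001000101
Gen 10 (rule 22): 1111101101
Gen 11 (rule 158): 1111001001
Gen 12 (rule 62): 1000111111
Gen 13 (rule 149): 1110011110
Gen 14 (rule 22): 0001100001
Gen 15 (rule 158): 0011010011
Gen 16 (rule 62): 0110111110
Gen 17 (rule 149): 0000011101

Answer: none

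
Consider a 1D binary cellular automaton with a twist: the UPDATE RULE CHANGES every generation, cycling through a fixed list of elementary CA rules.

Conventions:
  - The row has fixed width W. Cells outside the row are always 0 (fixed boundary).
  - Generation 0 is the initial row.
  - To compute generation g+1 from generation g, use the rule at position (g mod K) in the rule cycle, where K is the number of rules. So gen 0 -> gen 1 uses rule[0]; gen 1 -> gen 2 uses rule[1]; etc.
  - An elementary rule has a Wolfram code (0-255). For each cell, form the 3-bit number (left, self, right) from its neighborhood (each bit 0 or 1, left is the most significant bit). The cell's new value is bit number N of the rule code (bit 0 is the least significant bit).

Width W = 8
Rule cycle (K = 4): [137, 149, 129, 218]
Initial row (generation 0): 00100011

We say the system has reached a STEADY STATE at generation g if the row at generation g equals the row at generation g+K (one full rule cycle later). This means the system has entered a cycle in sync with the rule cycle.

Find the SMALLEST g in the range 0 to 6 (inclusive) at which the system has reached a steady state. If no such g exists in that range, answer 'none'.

Gen 0: 00100011
Gen 1 (rule 137): 10001010
Gen 2 (rule 149): 11101011
Gen 3 (rule 129): 01000000
Gen 4 (rule 218): 10100000
Gen 5 (rule 137): 00001111
Gen 6 (rule 149): 11100110
Gen 7 (rule 129): 01000000
Gen 8 (rule 218): 10100000
Gen 9 (rule 137): 00001111
Gen 10 (rule 149): 11100110

Answer: 3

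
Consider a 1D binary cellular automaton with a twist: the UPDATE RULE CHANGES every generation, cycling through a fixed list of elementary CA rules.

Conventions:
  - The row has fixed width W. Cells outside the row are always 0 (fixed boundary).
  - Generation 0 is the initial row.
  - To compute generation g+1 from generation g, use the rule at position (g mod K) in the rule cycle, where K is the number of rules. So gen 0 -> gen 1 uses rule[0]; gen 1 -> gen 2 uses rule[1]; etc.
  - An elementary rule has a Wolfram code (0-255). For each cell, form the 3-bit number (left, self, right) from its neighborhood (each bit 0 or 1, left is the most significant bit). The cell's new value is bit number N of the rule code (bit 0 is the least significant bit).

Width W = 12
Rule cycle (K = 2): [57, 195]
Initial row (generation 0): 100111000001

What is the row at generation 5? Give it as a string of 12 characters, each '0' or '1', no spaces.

Answer: 011010101011

Derivation:
Gen 0: 100111000001
Gen 1 (rule 57): 010100111100
Gen 2 (rule 195): 100001011101
Gen 3 (rule 57): 011100110010
Gen 4 (rule 195): 101101010100
Gen 5 (rule 57): 011010101011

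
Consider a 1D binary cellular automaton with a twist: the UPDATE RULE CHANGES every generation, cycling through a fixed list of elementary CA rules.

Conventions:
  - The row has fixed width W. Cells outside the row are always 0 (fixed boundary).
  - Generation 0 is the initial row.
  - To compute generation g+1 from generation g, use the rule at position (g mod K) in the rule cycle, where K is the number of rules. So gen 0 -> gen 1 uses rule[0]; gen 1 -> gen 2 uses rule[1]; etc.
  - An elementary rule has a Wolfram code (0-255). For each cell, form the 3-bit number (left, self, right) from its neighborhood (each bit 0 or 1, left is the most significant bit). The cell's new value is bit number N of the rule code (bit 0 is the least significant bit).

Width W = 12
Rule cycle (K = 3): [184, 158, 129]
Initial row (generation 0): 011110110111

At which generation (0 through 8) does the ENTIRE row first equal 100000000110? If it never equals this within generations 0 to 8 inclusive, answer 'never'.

Gen 0: 011110110111
Gen 1 (rule 184): 011101101110
Gen 2 (rule 158): 111001001101
Gen 3 (rule 129): 010000000000
Gen 4 (rule 184): 001000000000
Gen 5 (rule 158): 011100000000
Gen 6 (rule 129): 001001111111
Gen 7 (rule 184): 000101111110
Gen 8 (rule 158): 001101111101

Answer: never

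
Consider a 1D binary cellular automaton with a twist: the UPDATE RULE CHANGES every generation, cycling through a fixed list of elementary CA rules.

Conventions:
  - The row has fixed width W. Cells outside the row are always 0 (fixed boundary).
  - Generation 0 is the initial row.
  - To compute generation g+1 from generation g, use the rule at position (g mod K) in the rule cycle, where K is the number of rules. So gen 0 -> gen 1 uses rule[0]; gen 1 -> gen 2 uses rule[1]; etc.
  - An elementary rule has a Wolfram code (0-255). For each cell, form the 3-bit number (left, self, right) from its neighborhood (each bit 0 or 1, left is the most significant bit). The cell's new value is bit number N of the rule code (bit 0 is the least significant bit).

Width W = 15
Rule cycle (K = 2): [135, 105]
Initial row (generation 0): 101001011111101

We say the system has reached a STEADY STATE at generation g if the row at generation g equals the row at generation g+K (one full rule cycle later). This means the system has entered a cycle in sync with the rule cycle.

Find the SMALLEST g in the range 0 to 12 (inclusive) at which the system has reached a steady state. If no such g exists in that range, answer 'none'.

Answer: none

Derivation:
Gen 0: 101001011111101
Gen 1 (rule 135): 101011001111001
Gen 2 (rule 105): 010111001001000
Gen 3 (rule 135): 110010011011011
Gen 4 (rule 105): 110000011111111
Gen 5 (rule 135): 000111101111110
Gen 6 (rule 105): 110100111000010
Gen 7 (rule 135): 000101010011110
Gen 8 (rule 105): 110010100010010
Gen 9 (rule 135): 000110101110110
Gen 10 (rule 105): 110111011011110
Gen 11 (rule 135): 000010000001100
Gen 12 (rule 105): 111000111101101
Gen 13 (rule 135): 010011011000001
Gen 14 (rule 105): 000011111011100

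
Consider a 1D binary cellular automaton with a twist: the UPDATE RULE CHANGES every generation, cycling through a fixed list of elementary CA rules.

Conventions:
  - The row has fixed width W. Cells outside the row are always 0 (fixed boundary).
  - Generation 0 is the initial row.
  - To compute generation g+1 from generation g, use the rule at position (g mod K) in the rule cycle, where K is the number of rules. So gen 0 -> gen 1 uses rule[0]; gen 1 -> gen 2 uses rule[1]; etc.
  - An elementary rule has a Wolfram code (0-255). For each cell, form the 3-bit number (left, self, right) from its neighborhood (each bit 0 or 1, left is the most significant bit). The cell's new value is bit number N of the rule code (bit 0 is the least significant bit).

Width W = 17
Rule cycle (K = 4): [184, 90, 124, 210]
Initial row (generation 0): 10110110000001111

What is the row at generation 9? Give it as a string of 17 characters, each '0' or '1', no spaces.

Gen 0: 10110110000001111
Gen 1 (rule 184): 01101101000001110
Gen 2 (rule 90): 11101100100011011
Gen 3 (rule 124): 10111110110011111
Gen 4 (rule 210): 00011110011101111
Gen 5 (rule 184): 00011101011011110
Gen 6 (rule 90): 00110100011010011
Gen 7 (rule 124): 00111110011111011
Gen 8 (rule 210): 01011111101111001
Gen 9 (rule 184): 00111111011110100

Answer: 00111111011110100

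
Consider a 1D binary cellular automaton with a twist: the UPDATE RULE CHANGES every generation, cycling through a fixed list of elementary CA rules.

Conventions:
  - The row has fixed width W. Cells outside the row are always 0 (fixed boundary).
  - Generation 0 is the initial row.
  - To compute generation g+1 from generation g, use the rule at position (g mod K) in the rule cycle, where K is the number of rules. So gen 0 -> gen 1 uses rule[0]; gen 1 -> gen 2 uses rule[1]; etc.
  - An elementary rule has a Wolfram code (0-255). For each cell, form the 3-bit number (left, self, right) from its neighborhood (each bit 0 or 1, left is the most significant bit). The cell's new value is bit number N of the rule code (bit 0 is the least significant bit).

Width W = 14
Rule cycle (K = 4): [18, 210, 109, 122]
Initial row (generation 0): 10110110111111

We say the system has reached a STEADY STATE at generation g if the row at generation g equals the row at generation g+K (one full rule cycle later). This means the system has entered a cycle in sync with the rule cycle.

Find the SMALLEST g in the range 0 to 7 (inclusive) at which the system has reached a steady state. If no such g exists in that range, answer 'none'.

Answer: 7

Derivation:
Gen 0: 10110110111111
Gen 1 (rule 18): 00000000000000
Gen 2 (rule 210): 00000000000000
Gen 3 (rule 109): 11111111111111
Gen 4 (rule 122): 10000000000001
Gen 5 (rule 18): 01000000000010
Gen 6 (rule 210): 10100000000101
Gen 7 (rule 109): 11101111110111
Gen 8 (rule 122): 10111000011101
Gen 9 (rule 18): 00000100100000
Gen 10 (rule 210): 00001011010000
Gen 11 (rule 109): 11101111110111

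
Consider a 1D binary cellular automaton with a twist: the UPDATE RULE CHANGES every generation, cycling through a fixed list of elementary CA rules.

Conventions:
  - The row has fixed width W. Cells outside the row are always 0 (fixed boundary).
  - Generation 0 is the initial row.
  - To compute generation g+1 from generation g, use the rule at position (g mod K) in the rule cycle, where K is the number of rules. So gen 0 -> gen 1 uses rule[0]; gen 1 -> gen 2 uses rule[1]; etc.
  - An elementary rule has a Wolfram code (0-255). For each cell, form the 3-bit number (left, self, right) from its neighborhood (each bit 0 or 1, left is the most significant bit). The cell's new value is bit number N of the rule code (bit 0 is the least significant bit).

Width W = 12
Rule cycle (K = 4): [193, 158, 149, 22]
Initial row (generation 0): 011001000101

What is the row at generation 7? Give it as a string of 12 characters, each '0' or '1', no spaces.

Gen 0: 011001000101
Gen 1 (rule 193): 001000010000
Gen 2 (rule 158): 011100111000
Gen 3 (rule 149): 001010010111
Gen 4 (rule 22): 011011110000
Gen 5 (rule 193): 001001110111
Gen 6 (rule 158): 011111100110
Gen 7 (rule 149): 001111010001

Answer: 001111010001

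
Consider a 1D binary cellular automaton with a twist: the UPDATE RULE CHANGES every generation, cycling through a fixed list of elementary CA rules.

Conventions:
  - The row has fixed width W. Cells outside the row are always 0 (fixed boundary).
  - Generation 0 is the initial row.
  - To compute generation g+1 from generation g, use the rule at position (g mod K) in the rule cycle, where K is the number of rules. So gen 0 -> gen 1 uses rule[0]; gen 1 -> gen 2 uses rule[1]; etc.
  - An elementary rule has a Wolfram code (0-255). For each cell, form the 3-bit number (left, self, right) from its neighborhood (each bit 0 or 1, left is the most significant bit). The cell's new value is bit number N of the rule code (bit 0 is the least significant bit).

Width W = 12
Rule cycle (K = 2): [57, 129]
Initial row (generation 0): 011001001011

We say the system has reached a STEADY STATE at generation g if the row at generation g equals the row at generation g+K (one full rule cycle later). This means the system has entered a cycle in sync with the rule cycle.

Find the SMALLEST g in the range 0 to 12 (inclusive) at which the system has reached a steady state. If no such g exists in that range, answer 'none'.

Answer: none

Derivation:
Gen 0: 011001001011
Gen 1 (rule 57): 010100100110
Gen 2 (rule 129): 000000000000
Gen 3 (rule 57): 111111111111
Gen 4 (rule 129): 011111111110
Gen 5 (rule 57): 010000000001
Gen 6 (rule 129): 000111111100
Gen 7 (rule 57): 110100000011
Gen 8 (rule 129): 000001111000
Gen 9 (rule 57): 111101000111
Gen 10 (rule 129): 011000010010
Gen 11 (rule 57): 010111001001
Gen 12 (rule 129): 000010000000
Gen 13 (rule 57): 111001111111
Gen 14 (rule 129): 010000111110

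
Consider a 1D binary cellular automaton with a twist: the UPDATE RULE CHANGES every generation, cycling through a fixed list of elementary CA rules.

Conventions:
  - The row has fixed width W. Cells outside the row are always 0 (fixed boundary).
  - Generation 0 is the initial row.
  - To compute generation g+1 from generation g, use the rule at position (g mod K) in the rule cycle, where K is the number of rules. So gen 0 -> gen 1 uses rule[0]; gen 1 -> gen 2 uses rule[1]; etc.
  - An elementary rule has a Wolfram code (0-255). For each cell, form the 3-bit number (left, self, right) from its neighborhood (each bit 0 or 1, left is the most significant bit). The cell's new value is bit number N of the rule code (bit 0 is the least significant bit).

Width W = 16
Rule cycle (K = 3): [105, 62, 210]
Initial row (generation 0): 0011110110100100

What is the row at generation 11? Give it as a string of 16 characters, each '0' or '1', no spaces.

Gen 0: 0011110110100100
Gen 1 (rule 105): 1010011111000001
Gen 2 (rule 62): 1111110000100011
Gen 3 (rule 210): 0111111001010101
Gen 4 (rule 105): 0100001000101010
Gen 5 (rule 62): 1110011101111111
Gen 6 (rule 210): 0111101100111111
Gen 7 (rule 105): 0100111100100001
Gen 8 (rule 62): 1111100011110011
Gen 9 (rule 210): 0111110101111101
Gen 10 (rule 105): 0100011011000110
Gen 11 (rule 62): 1110110110101101

Answer: 1110110110101101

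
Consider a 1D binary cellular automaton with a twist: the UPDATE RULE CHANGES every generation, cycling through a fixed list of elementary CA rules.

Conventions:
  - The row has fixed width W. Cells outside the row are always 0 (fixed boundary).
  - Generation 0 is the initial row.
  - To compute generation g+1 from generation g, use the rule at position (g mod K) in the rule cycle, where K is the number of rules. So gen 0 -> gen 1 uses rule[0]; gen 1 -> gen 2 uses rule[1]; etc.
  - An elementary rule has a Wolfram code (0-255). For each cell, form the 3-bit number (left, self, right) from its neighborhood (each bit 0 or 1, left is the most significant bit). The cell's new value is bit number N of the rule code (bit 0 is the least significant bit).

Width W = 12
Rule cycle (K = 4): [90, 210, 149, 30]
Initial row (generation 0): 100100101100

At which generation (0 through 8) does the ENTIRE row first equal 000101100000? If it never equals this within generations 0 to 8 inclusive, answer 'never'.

Gen 0: 100100101100
Gen 1 (rule 90): 011011001110
Gen 2 (rule 210): 101001110111
Gen 3 (rule 149): 101100100010
Gen 4 (rule 30): 101011110111
Gen 5 (rule 90): 000010010101
Gen 6 (rule 210): 000101100000
Gen 7 (rule 149): 110100011111
Gen 8 (rule 30): 100110110000

Answer: 6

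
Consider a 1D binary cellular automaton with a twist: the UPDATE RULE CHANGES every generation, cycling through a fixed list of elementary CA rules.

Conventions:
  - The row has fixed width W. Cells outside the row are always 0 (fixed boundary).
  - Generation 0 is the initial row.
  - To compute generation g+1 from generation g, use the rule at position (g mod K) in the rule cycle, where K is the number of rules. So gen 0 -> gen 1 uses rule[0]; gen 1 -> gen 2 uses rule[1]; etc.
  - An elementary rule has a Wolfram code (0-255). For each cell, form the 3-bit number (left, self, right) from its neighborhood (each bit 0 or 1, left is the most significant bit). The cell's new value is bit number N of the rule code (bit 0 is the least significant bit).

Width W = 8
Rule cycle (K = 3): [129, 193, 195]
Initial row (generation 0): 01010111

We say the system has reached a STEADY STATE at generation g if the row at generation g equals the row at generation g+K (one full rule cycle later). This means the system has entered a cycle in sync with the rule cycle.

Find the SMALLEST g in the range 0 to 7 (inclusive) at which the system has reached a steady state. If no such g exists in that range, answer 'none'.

Gen 0: 01010111
Gen 1 (rule 129): 00000010
Gen 2 (rule 193): 11111000
Gen 3 (rule 195): 01111011
Gen 4 (rule 129): 00110000
Gen 5 (rule 193): 10010111
Gen 6 (rule 195): 00100011
Gen 7 (rule 129): 10001000
Gen 8 (rule 193): 00100011
Gen 9 (rule 195): 11001101
Gen 10 (rule 129): 00000000

Answer: none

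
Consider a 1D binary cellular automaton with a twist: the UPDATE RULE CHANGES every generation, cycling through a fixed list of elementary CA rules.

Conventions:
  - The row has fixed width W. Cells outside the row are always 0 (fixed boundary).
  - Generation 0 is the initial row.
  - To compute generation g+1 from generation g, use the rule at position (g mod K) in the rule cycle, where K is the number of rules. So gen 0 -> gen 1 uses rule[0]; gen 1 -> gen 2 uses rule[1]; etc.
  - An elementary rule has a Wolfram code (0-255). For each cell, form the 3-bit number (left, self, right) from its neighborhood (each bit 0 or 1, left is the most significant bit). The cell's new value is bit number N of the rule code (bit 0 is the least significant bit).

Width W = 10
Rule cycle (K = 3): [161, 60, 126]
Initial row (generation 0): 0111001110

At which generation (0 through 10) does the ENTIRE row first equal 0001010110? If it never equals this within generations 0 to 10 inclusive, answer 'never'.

Answer: never

Derivation:
Gen 0: 0111001110
Gen 1 (rule 161): 0010000100
Gen 2 (rule 60): 0011000110
Gen 3 (rule 126): 0111101111
Gen 4 (rule 161): 0011010110
Gen 5 (rule 60): 0010111101
Gen 6 (rule 126): 0111100111
Gen 7 (rule 161): 0011000010
Gen 8 (rule 60): 0010100011
Gen 9 (rule 126): 0111110111
Gen 10 (rule 161): 0011101010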